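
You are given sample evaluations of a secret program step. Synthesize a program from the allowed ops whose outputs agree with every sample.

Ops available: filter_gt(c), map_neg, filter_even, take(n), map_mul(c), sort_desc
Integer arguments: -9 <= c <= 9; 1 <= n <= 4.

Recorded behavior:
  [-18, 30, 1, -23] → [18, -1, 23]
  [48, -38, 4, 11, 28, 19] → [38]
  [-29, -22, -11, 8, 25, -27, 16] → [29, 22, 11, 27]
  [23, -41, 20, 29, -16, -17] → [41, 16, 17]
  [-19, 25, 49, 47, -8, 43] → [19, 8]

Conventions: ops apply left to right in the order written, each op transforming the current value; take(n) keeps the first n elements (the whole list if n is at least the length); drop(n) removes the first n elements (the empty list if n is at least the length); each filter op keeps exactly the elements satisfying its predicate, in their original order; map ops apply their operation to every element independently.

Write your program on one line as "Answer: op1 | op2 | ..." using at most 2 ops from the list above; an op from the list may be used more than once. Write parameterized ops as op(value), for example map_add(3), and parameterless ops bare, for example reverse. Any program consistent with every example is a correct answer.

map_neg | filter_gt(-2)

Check, running the answer program on each example:
  [-18, 30, 1, -23] -> [18, -30, -1, 23] -> [18, -1, 23]
  [48, -38, 4, 11, 28, 19] -> [-48, 38, -4, -11, -28, -19] -> [38]
  [-29, -22, -11, 8, 25, -27, 16] -> [29, 22, 11, -8, -25, 27, -16] -> [29, 22, 11, 27]
  [23, -41, 20, 29, -16, -17] -> [-23, 41, -20, -29, 16, 17] -> [41, 16, 17]
  [-19, 25, 49, 47, -8, 43] -> [19, -25, -49, -47, 8, -43] -> [19, 8]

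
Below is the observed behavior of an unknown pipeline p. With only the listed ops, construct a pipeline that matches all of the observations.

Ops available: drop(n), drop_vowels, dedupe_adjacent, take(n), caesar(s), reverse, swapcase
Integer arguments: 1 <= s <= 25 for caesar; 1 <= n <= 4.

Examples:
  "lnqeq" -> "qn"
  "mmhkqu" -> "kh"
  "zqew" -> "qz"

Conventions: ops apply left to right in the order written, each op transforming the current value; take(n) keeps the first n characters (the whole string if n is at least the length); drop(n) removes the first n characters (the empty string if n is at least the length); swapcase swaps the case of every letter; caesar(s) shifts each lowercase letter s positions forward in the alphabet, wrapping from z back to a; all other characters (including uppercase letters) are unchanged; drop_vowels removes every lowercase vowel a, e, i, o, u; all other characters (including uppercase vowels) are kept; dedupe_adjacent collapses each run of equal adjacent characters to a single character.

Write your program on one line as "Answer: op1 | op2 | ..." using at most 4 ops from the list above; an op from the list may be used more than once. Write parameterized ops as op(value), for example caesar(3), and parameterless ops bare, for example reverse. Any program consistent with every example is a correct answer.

reverse | drop(2) | take(2)

Check, running the answer program on each example:
  "lnqeq" -> "qeqnl" -> "qnl" -> "qn"
  "mmhkqu" -> "uqkhmm" -> "khmm" -> "kh"
  "zqew" -> "weqz" -> "qz" -> "qz"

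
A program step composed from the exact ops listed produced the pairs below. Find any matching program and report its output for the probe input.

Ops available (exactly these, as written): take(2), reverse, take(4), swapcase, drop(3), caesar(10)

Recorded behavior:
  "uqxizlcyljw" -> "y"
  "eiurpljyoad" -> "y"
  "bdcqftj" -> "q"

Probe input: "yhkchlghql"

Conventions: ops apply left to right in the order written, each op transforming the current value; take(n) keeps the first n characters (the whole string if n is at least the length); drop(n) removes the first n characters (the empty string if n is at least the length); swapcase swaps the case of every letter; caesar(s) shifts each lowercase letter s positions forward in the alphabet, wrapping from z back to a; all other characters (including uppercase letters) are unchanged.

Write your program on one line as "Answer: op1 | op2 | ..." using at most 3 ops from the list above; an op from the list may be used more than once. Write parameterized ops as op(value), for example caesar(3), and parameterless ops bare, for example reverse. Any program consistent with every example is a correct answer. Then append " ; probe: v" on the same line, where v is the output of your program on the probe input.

reverse | take(4) | drop(3) ; probe: "g"

Check, running the answer program on each example:
  "uqxizlcyljw" -> "wjlyclzixqu" -> "wjly" -> "y"
  "eiurpljyoad" -> "daoyjlpruie" -> "daoy" -> "y"
  "bdcqftj" -> "jtfqcdb" -> "jtfq" -> "q"
  probe: "yhkchlghql" -> "lqhglhckhy" -> "lqhg" -> "g"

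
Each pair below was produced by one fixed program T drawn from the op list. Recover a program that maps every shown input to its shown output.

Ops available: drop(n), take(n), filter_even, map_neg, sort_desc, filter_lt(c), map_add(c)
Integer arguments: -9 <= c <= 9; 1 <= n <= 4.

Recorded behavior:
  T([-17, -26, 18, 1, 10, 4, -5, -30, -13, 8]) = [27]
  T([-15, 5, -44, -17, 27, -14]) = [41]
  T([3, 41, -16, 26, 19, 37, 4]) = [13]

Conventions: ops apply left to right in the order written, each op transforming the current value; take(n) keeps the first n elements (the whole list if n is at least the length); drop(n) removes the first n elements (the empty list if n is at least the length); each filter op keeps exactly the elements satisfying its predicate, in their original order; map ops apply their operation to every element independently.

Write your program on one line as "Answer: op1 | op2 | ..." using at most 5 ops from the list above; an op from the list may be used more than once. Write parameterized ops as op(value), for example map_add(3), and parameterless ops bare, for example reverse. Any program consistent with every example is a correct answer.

filter_even | map_neg | sort_desc | map_add(-3) | take(1)

Check, running the answer program on each example:
  [-17, -26, 18, 1, 10, 4, -5, -30, -13, 8] -> [-26, 18, 10, 4, -30, 8] -> [26, -18, -10, -4, 30, -8] -> [30, 26, -4, -8, -10, -18] -> [27, 23, -7, -11, -13, -21] -> [27]
  [-15, 5, -44, -17, 27, -14] -> [-44, -14] -> [44, 14] -> [44, 14] -> [41, 11] -> [41]
  [3, 41, -16, 26, 19, 37, 4] -> [-16, 26, 4] -> [16, -26, -4] -> [16, -4, -26] -> [13, -7, -29] -> [13]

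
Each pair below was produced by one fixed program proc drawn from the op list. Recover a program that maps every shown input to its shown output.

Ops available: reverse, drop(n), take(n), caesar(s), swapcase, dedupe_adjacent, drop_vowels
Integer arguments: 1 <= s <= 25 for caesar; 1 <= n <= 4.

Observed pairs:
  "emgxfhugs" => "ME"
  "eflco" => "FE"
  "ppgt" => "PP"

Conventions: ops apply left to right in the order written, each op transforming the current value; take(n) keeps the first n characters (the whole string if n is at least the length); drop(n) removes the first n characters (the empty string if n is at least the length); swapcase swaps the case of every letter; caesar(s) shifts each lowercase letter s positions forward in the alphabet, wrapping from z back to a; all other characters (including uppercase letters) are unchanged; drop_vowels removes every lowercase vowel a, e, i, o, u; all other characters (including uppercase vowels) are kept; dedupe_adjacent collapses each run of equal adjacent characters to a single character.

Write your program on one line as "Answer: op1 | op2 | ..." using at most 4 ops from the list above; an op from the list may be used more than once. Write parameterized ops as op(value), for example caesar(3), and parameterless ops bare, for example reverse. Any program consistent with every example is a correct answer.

take(4) | swapcase | reverse | drop(2)

Check, running the answer program on each example:
  "emgxfhugs" -> "emgx" -> "EMGX" -> "XGME" -> "ME"
  "eflco" -> "eflc" -> "EFLC" -> "CLFE" -> "FE"
  "ppgt" -> "ppgt" -> "PPGT" -> "TGPP" -> "PP"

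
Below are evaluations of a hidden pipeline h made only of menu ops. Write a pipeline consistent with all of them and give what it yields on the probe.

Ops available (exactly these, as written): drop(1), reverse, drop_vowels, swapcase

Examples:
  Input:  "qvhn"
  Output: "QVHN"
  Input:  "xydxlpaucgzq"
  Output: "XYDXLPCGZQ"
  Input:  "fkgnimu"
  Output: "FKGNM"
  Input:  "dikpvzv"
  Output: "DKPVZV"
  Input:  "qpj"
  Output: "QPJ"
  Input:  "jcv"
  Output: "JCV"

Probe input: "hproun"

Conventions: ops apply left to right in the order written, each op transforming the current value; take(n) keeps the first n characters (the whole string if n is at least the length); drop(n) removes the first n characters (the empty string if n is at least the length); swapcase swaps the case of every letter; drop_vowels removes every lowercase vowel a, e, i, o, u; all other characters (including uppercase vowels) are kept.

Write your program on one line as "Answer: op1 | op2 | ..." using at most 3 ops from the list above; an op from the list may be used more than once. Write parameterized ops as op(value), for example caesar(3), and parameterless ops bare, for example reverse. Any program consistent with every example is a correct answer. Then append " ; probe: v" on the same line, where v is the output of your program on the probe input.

drop_vowels | swapcase ; probe: "HPRN"

Check, running the answer program on each example:
  "qvhn" -> "qvhn" -> "QVHN"
  "xydxlpaucgzq" -> "xydxlpcgzq" -> "XYDXLPCGZQ"
  "fkgnimu" -> "fkgnm" -> "FKGNM"
  "dikpvzv" -> "dkpvzv" -> "DKPVZV"
  "qpj" -> "qpj" -> "QPJ"
  "jcv" -> "jcv" -> "JCV"
  probe: "hproun" -> "hprn" -> "HPRN"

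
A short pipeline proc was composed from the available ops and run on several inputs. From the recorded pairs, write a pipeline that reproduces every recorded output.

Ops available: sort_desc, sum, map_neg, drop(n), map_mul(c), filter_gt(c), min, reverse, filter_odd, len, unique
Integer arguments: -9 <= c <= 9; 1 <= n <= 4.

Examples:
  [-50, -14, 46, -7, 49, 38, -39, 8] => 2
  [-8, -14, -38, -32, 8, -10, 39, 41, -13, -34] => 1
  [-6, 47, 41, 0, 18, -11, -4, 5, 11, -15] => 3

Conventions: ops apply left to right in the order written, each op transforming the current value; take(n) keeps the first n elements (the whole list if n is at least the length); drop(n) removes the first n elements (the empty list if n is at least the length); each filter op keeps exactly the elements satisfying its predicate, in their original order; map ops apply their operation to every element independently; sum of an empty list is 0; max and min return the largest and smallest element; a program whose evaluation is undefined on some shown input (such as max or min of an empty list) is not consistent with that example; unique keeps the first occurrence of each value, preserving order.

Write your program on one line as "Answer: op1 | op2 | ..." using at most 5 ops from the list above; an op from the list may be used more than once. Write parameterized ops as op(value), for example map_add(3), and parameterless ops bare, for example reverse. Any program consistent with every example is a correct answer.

filter_gt(2) | drop(2) | reverse | len

Check, running the answer program on each example:
  [-50, -14, 46, -7, 49, 38, -39, 8] -> [46, 49, 38, 8] -> [38, 8] -> [8, 38] -> 2
  [-8, -14, -38, -32, 8, -10, 39, 41, -13, -34] -> [8, 39, 41] -> [41] -> [41] -> 1
  [-6, 47, 41, 0, 18, -11, -4, 5, 11, -15] -> [47, 41, 18, 5, 11] -> [18, 5, 11] -> [11, 5, 18] -> 3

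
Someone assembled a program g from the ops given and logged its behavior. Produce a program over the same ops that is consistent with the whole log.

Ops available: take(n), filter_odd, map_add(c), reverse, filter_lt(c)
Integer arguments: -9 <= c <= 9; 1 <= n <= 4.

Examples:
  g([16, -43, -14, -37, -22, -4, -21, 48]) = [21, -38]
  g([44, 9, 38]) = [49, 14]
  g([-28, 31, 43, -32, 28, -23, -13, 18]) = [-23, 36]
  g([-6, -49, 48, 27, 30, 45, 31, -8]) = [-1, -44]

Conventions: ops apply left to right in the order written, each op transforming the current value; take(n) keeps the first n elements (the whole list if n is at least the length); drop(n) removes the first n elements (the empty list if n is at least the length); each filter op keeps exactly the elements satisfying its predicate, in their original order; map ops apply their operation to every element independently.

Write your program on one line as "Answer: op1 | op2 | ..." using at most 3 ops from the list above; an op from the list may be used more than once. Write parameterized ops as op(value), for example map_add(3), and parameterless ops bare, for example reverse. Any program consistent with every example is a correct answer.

map_add(5) | take(2)

Check, running the answer program on each example:
  [16, -43, -14, -37, -22, -4, -21, 48] -> [21, -38, -9, -32, -17, 1, -16, 53] -> [21, -38]
  [44, 9, 38] -> [49, 14, 43] -> [49, 14]
  [-28, 31, 43, -32, 28, -23, -13, 18] -> [-23, 36, 48, -27, 33, -18, -8, 23] -> [-23, 36]
  [-6, -49, 48, 27, 30, 45, 31, -8] -> [-1, -44, 53, 32, 35, 50, 36, -3] -> [-1, -44]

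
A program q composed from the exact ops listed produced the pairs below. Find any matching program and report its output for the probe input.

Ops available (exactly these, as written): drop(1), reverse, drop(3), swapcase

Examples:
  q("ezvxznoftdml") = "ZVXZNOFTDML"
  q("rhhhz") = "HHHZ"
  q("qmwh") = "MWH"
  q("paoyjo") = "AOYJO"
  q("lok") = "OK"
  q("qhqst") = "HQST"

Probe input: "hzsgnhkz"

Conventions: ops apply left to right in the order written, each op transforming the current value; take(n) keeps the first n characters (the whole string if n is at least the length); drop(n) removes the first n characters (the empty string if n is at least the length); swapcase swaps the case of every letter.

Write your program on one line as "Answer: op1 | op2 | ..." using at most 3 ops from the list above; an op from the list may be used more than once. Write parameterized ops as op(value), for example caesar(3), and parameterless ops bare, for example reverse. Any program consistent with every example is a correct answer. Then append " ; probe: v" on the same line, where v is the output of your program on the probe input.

drop(1) | swapcase ; probe: "ZSGNHKZ"

Check, running the answer program on each example:
  "ezvxznoftdml" -> "zvxznoftdml" -> "ZVXZNOFTDML"
  "rhhhz" -> "hhhz" -> "HHHZ"
  "qmwh" -> "mwh" -> "MWH"
  "paoyjo" -> "aoyjo" -> "AOYJO"
  "lok" -> "ok" -> "OK"
  "qhqst" -> "hqst" -> "HQST"
  probe: "hzsgnhkz" -> "zsgnhkz" -> "ZSGNHKZ"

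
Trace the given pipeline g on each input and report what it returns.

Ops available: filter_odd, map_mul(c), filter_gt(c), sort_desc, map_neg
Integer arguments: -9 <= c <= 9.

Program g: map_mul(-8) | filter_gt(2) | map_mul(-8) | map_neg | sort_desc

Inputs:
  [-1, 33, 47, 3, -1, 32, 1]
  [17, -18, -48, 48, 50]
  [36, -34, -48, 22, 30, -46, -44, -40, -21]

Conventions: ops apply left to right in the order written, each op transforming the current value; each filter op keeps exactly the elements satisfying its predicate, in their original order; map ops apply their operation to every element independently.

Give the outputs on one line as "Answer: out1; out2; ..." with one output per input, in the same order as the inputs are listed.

[64, 64]; [3072, 1152]; [3072, 2944, 2816, 2560, 2176, 1344]

Execution, op by op:
  [-1, 33, 47, 3, -1, 32, 1] -> [8, -264, -376, -24, 8, -256, -8] -> [8, 8] -> [-64, -64] -> [64, 64] -> [64, 64]
  [17, -18, -48, 48, 50] -> [-136, 144, 384, -384, -400] -> [144, 384] -> [-1152, -3072] -> [1152, 3072] -> [3072, 1152]
  [36, -34, -48, 22, 30, -46, -44, -40, -21] -> [-288, 272, 384, -176, -240, 368, 352, 320, 168] -> [272, 384, 368, 352, 320, 168] -> [-2176, -3072, -2944, -2816, -2560, -1344] -> [2176, 3072, 2944, 2816, 2560, 1344] -> [3072, 2944, 2816, 2560, 2176, 1344]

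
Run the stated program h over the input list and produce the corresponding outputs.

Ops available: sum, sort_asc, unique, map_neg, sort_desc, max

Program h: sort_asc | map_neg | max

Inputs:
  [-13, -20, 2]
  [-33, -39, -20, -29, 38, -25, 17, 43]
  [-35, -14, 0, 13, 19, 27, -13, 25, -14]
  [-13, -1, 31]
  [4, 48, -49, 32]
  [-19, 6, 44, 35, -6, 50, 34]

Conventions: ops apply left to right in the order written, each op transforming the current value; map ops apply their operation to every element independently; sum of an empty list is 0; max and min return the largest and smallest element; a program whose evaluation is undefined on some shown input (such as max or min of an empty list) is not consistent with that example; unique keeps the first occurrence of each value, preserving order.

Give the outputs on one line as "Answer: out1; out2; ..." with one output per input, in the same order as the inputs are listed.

20; 39; 35; 13; 49; 19

Execution, op by op:
  [-13, -20, 2] -> [-20, -13, 2] -> [20, 13, -2] -> 20
  [-33, -39, -20, -29, 38, -25, 17, 43] -> [-39, -33, -29, -25, -20, 17, 38, 43] -> [39, 33, 29, 25, 20, -17, -38, -43] -> 39
  [-35, -14, 0, 13, 19, 27, -13, 25, -14] -> [-35, -14, -14, -13, 0, 13, 19, 25, 27] -> [35, 14, 14, 13, 0, -13, -19, -25, -27] -> 35
  [-13, -1, 31] -> [-13, -1, 31] -> [13, 1, -31] -> 13
  [4, 48, -49, 32] -> [-49, 4, 32, 48] -> [49, -4, -32, -48] -> 49
  [-19, 6, 44, 35, -6, 50, 34] -> [-19, -6, 6, 34, 35, 44, 50] -> [19, 6, -6, -34, -35, -44, -50] -> 19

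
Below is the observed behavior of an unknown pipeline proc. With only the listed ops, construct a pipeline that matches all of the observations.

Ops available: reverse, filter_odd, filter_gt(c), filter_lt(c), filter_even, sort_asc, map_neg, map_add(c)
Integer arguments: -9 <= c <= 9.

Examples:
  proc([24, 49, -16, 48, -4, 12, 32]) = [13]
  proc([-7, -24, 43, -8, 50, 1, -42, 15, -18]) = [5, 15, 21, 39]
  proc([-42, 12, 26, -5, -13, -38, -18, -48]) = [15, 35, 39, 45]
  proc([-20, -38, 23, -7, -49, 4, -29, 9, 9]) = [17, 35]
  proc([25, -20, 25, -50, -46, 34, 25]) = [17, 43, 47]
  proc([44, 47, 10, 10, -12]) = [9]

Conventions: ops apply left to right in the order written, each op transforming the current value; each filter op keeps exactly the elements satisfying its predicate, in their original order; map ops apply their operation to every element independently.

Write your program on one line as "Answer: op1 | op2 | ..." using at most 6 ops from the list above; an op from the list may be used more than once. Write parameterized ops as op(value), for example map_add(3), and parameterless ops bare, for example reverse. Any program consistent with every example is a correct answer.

filter_even | map_neg | map_add(-3) | filter_gt(4) | sort_asc

Check, running the answer program on each example:
  [24, 49, -16, 48, -4, 12, 32] -> [24, -16, 48, -4, 12, 32] -> [-24, 16, -48, 4, -12, -32] -> [-27, 13, -51, 1, -15, -35] -> [13] -> [13]
  [-7, -24, 43, -8, 50, 1, -42, 15, -18] -> [-24, -8, 50, -42, -18] -> [24, 8, -50, 42, 18] -> [21, 5, -53, 39, 15] -> [21, 5, 39, 15] -> [5, 15, 21, 39]
  [-42, 12, 26, -5, -13, -38, -18, -48] -> [-42, 12, 26, -38, -18, -48] -> [42, -12, -26, 38, 18, 48] -> [39, -15, -29, 35, 15, 45] -> [39, 35, 15, 45] -> [15, 35, 39, 45]
  [-20, -38, 23, -7, -49, 4, -29, 9, 9] -> [-20, -38, 4] -> [20, 38, -4] -> [17, 35, -7] -> [17, 35] -> [17, 35]
  [25, -20, 25, -50, -46, 34, 25] -> [-20, -50, -46, 34] -> [20, 50, 46, -34] -> [17, 47, 43, -37] -> [17, 47, 43] -> [17, 43, 47]
  [44, 47, 10, 10, -12] -> [44, 10, 10, -12] -> [-44, -10, -10, 12] -> [-47, -13, -13, 9] -> [9] -> [9]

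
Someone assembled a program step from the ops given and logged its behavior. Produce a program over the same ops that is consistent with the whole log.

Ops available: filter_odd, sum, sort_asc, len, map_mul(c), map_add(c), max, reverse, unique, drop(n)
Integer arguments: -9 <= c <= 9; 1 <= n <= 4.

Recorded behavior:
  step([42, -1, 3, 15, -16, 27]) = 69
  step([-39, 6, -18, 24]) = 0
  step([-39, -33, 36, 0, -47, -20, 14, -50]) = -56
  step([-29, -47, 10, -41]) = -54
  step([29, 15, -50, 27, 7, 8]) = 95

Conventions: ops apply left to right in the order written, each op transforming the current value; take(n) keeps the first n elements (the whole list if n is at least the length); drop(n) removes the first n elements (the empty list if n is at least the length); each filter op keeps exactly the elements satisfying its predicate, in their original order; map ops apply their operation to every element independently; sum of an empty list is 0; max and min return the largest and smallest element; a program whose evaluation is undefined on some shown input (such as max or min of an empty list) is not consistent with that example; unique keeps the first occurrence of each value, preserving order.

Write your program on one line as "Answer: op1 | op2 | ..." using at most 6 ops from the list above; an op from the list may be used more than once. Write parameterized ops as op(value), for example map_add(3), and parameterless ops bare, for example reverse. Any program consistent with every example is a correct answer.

reverse | filter_odd | sort_asc | drop(1) | map_add(8) | sum

Check, running the answer program on each example:
  [42, -1, 3, 15, -16, 27] -> [27, -16, 15, 3, -1, 42] -> [27, 15, 3, -1] -> [-1, 3, 15, 27] -> [3, 15, 27] -> [11, 23, 35] -> 69
  [-39, 6, -18, 24] -> [24, -18, 6, -39] -> [-39] -> [-39] -> [] -> [] -> 0
  [-39, -33, 36, 0, -47, -20, 14, -50] -> [-50, 14, -20, -47, 0, 36, -33, -39] -> [-47, -33, -39] -> [-47, -39, -33] -> [-39, -33] -> [-31, -25] -> -56
  [-29, -47, 10, -41] -> [-41, 10, -47, -29] -> [-41, -47, -29] -> [-47, -41, -29] -> [-41, -29] -> [-33, -21] -> -54
  [29, 15, -50, 27, 7, 8] -> [8, 7, 27, -50, 15, 29] -> [7, 27, 15, 29] -> [7, 15, 27, 29] -> [15, 27, 29] -> [23, 35, 37] -> 95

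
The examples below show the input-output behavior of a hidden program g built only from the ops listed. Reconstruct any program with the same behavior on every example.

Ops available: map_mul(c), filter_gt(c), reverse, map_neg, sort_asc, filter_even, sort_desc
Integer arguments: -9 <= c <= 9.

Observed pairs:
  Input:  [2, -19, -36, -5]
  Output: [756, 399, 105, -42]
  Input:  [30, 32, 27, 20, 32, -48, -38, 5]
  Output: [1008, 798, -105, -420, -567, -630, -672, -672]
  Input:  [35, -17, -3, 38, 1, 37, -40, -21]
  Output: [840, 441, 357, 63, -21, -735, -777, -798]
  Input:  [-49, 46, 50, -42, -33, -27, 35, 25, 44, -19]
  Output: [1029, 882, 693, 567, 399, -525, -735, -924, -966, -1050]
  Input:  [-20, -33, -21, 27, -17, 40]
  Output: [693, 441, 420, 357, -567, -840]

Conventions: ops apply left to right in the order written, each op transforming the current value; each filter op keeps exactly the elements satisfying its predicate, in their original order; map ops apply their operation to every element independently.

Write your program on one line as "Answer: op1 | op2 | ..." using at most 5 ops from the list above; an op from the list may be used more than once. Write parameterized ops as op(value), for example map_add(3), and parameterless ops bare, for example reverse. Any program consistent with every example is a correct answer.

sort_desc | sort_asc | map_mul(-3) | map_mul(7)

Check, running the answer program on each example:
  [2, -19, -36, -5] -> [2, -5, -19, -36] -> [-36, -19, -5, 2] -> [108, 57, 15, -6] -> [756, 399, 105, -42]
  [30, 32, 27, 20, 32, -48, -38, 5] -> [32, 32, 30, 27, 20, 5, -38, -48] -> [-48, -38, 5, 20, 27, 30, 32, 32] -> [144, 114, -15, -60, -81, -90, -96, -96] -> [1008, 798, -105, -420, -567, -630, -672, -672]
  [35, -17, -3, 38, 1, 37, -40, -21] -> [38, 37, 35, 1, -3, -17, -21, -40] -> [-40, -21, -17, -3, 1, 35, 37, 38] -> [120, 63, 51, 9, -3, -105, -111, -114] -> [840, 441, 357, 63, -21, -735, -777, -798]
  [-49, 46, 50, -42, -33, -27, 35, 25, 44, -19] -> [50, 46, 44, 35, 25, -19, -27, -33, -42, -49] -> [-49, -42, -33, -27, -19, 25, 35, 44, 46, 50] -> [147, 126, 99, 81, 57, -75, -105, -132, -138, -150] -> [1029, 882, 693, 567, 399, -525, -735, -924, -966, -1050]
  [-20, -33, -21, 27, -17, 40] -> [40, 27, -17, -20, -21, -33] -> [-33, -21, -20, -17, 27, 40] -> [99, 63, 60, 51, -81, -120] -> [693, 441, 420, 357, -567, -840]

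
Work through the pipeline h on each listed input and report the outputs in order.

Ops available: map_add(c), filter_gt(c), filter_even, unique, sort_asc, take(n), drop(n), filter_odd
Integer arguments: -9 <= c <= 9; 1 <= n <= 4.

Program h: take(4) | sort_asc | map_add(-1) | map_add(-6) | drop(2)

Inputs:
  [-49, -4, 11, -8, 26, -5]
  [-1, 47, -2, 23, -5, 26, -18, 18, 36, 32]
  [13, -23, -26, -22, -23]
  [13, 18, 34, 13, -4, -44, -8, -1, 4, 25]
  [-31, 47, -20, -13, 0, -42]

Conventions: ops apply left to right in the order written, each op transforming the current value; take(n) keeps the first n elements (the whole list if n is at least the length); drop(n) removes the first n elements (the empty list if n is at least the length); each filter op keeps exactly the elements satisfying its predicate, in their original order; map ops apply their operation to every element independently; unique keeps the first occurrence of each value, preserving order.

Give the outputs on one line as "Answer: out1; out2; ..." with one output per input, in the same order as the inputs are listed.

Execution, op by op:
  [-49, -4, 11, -8, 26, -5] -> [-49, -4, 11, -8] -> [-49, -8, -4, 11] -> [-50, -9, -5, 10] -> [-56, -15, -11, 4] -> [-11, 4]
  [-1, 47, -2, 23, -5, 26, -18, 18, 36, 32] -> [-1, 47, -2, 23] -> [-2, -1, 23, 47] -> [-3, -2, 22, 46] -> [-9, -8, 16, 40] -> [16, 40]
  [13, -23, -26, -22, -23] -> [13, -23, -26, -22] -> [-26, -23, -22, 13] -> [-27, -24, -23, 12] -> [-33, -30, -29, 6] -> [-29, 6]
  [13, 18, 34, 13, -4, -44, -8, -1, 4, 25] -> [13, 18, 34, 13] -> [13, 13, 18, 34] -> [12, 12, 17, 33] -> [6, 6, 11, 27] -> [11, 27]
  [-31, 47, -20, -13, 0, -42] -> [-31, 47, -20, -13] -> [-31, -20, -13, 47] -> [-32, -21, -14, 46] -> [-38, -27, -20, 40] -> [-20, 40]

[-11, 4]; [16, 40]; [-29, 6]; [11, 27]; [-20, 40]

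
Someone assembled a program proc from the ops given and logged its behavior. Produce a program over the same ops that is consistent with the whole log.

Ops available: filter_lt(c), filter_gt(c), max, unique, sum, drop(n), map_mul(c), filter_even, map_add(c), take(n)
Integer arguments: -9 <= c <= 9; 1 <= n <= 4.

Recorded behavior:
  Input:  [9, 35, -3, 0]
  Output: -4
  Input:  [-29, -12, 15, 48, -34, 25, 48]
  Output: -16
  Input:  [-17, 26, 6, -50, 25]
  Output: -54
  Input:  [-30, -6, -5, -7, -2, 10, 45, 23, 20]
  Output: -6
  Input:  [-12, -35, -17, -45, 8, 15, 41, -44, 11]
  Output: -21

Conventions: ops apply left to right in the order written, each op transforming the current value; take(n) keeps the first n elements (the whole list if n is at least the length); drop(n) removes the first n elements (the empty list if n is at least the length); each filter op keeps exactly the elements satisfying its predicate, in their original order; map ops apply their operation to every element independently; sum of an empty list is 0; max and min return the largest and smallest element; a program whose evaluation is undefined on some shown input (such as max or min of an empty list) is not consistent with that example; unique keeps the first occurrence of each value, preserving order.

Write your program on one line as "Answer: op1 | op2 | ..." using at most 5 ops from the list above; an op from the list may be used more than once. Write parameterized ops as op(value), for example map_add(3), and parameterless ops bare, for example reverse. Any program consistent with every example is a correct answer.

map_add(-4) | drop(1) | filter_lt(0) | max

Check, running the answer program on each example:
  [9, 35, -3, 0] -> [5, 31, -7, -4] -> [31, -7, -4] -> [-7, -4] -> -4
  [-29, -12, 15, 48, -34, 25, 48] -> [-33, -16, 11, 44, -38, 21, 44] -> [-16, 11, 44, -38, 21, 44] -> [-16, -38] -> -16
  [-17, 26, 6, -50, 25] -> [-21, 22, 2, -54, 21] -> [22, 2, -54, 21] -> [-54] -> -54
  [-30, -6, -5, -7, -2, 10, 45, 23, 20] -> [-34, -10, -9, -11, -6, 6, 41, 19, 16] -> [-10, -9, -11, -6, 6, 41, 19, 16] -> [-10, -9, -11, -6] -> -6
  [-12, -35, -17, -45, 8, 15, 41, -44, 11] -> [-16, -39, -21, -49, 4, 11, 37, -48, 7] -> [-39, -21, -49, 4, 11, 37, -48, 7] -> [-39, -21, -49, -48] -> -21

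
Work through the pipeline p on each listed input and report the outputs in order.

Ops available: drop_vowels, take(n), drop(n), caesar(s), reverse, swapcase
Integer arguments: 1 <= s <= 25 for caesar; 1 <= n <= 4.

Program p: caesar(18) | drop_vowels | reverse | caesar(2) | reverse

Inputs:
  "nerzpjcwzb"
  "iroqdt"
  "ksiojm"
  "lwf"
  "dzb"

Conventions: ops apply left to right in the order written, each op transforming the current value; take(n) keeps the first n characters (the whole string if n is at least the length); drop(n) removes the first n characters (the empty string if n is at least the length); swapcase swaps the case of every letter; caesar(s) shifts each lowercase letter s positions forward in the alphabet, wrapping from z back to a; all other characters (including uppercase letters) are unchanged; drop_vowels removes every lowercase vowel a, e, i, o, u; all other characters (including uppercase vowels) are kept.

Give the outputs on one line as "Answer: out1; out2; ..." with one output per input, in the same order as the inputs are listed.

Execution, op by op:
  "nerzpjcwzb" -> "fwjrhbuort" -> "fwjrhbrt" -> "trbhrjwf" -> "vtdjtlyh" -> "hyltjdtv"
  "iroqdt" -> "ajgivl" -> "jgvl" -> "lvgj" -> "nxil" -> "lixn"
  "ksiojm" -> "ckagbe" -> "ckgb" -> "bgkc" -> "dime" -> "emid"
  "lwf" -> "dox" -> "dx" -> "xd" -> "zf" -> "fz"
  "dzb" -> "vrt" -> "vrt" -> "trv" -> "vtx" -> "xtv"

"hyltjdtv"; "lixn"; "emid"; "fz"; "xtv"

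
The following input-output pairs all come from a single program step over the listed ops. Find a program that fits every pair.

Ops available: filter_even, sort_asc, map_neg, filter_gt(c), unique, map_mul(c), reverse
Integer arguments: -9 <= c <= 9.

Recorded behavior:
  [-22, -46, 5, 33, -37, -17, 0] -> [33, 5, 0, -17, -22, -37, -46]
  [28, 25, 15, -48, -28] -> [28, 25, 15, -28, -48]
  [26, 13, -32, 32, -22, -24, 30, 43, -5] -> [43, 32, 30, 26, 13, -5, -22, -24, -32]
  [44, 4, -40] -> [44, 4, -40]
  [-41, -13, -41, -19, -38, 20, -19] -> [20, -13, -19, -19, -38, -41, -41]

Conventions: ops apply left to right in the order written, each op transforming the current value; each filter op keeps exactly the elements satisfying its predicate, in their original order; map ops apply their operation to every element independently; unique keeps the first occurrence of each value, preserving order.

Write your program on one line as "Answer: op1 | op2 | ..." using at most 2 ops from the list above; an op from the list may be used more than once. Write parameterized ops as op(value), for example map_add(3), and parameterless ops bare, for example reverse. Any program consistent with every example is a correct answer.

sort_asc | reverse

Check, running the answer program on each example:
  [-22, -46, 5, 33, -37, -17, 0] -> [-46, -37, -22, -17, 0, 5, 33] -> [33, 5, 0, -17, -22, -37, -46]
  [28, 25, 15, -48, -28] -> [-48, -28, 15, 25, 28] -> [28, 25, 15, -28, -48]
  [26, 13, -32, 32, -22, -24, 30, 43, -5] -> [-32, -24, -22, -5, 13, 26, 30, 32, 43] -> [43, 32, 30, 26, 13, -5, -22, -24, -32]
  [44, 4, -40] -> [-40, 4, 44] -> [44, 4, -40]
  [-41, -13, -41, -19, -38, 20, -19] -> [-41, -41, -38, -19, -19, -13, 20] -> [20, -13, -19, -19, -38, -41, -41]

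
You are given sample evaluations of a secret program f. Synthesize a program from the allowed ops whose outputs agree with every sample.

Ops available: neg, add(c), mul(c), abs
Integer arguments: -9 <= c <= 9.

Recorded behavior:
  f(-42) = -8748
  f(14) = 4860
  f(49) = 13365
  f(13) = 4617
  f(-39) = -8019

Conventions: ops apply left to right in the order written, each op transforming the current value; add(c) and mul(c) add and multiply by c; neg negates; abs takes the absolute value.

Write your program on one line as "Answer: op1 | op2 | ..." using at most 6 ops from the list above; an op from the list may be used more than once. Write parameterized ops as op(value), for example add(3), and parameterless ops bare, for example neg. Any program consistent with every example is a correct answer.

add(6) | mul(9) | mul(-9) | mul(3) | neg

Check, running the answer program on each example:
  -42 -> -36 -> -324 -> 2916 -> 8748 -> -8748
  14 -> 20 -> 180 -> -1620 -> -4860 -> 4860
  49 -> 55 -> 495 -> -4455 -> -13365 -> 13365
  13 -> 19 -> 171 -> -1539 -> -4617 -> 4617
  -39 -> -33 -> -297 -> 2673 -> 8019 -> -8019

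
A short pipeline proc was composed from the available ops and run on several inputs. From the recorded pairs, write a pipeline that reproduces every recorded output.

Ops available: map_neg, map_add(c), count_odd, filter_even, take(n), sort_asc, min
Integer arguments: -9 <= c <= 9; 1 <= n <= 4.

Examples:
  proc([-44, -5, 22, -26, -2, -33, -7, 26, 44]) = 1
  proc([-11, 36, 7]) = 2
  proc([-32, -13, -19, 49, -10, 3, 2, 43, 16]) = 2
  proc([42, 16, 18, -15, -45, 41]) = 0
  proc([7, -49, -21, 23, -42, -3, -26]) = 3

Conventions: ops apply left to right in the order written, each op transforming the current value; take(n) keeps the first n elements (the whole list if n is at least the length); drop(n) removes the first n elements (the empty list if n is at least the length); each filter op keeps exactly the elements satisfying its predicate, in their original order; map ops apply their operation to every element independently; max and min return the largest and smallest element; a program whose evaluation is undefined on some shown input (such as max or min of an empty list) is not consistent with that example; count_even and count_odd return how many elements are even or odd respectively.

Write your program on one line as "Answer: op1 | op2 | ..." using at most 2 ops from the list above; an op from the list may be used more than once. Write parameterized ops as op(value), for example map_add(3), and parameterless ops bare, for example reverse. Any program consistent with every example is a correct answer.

take(3) | count_odd

Check, running the answer program on each example:
  [-44, -5, 22, -26, -2, -33, -7, 26, 44] -> [-44, -5, 22] -> 1
  [-11, 36, 7] -> [-11, 36, 7] -> 2
  [-32, -13, -19, 49, -10, 3, 2, 43, 16] -> [-32, -13, -19] -> 2
  [42, 16, 18, -15, -45, 41] -> [42, 16, 18] -> 0
  [7, -49, -21, 23, -42, -3, -26] -> [7, -49, -21] -> 3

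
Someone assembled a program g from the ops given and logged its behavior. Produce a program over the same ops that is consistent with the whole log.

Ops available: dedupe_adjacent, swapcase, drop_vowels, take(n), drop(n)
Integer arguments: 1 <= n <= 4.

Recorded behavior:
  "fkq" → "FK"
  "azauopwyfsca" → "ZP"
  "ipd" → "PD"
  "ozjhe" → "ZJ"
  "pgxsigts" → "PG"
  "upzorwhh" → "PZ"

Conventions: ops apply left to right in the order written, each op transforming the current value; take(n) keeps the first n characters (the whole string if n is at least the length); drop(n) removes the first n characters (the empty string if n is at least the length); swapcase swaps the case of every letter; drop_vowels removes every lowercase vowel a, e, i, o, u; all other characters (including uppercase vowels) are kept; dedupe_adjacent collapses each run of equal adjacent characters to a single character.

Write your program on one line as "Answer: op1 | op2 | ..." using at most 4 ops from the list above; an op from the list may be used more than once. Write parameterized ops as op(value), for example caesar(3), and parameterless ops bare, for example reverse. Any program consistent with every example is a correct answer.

drop_vowels | dedupe_adjacent | swapcase | take(2)

Check, running the answer program on each example:
  "fkq" -> "fkq" -> "fkq" -> "FKQ" -> "FK"
  "azauopwyfsca" -> "zpwyfsc" -> "zpwyfsc" -> "ZPWYFSC" -> "ZP"
  "ipd" -> "pd" -> "pd" -> "PD" -> "PD"
  "ozjhe" -> "zjh" -> "zjh" -> "ZJH" -> "ZJ"
  "pgxsigts" -> "pgxsgts" -> "pgxsgts" -> "PGXSGTS" -> "PG"
  "upzorwhh" -> "pzrwhh" -> "pzrwh" -> "PZRWH" -> "PZ"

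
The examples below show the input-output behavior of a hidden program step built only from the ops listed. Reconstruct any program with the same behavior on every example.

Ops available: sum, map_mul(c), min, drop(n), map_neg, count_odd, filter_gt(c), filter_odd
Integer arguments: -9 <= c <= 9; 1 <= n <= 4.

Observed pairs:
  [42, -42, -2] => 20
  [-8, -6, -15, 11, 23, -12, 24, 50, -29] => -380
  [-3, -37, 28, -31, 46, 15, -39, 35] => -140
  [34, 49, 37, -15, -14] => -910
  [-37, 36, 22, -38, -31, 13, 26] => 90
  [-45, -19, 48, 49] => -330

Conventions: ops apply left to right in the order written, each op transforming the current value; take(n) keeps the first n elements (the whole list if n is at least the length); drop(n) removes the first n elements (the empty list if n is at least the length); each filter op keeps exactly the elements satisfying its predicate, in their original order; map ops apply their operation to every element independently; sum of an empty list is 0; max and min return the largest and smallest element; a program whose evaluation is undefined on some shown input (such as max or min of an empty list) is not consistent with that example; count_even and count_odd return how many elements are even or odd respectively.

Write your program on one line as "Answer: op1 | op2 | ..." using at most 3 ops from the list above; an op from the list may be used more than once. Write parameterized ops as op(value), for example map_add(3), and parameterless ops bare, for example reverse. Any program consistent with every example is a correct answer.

map_mul(5) | map_mul(-2) | sum

Check, running the answer program on each example:
  [42, -42, -2] -> [210, -210, -10] -> [-420, 420, 20] -> 20
  [-8, -6, -15, 11, 23, -12, 24, 50, -29] -> [-40, -30, -75, 55, 115, -60, 120, 250, -145] -> [80, 60, 150, -110, -230, 120, -240, -500, 290] -> -380
  [-3, -37, 28, -31, 46, 15, -39, 35] -> [-15, -185, 140, -155, 230, 75, -195, 175] -> [30, 370, -280, 310, -460, -150, 390, -350] -> -140
  [34, 49, 37, -15, -14] -> [170, 245, 185, -75, -70] -> [-340, -490, -370, 150, 140] -> -910
  [-37, 36, 22, -38, -31, 13, 26] -> [-185, 180, 110, -190, -155, 65, 130] -> [370, -360, -220, 380, 310, -130, -260] -> 90
  [-45, -19, 48, 49] -> [-225, -95, 240, 245] -> [450, 190, -480, -490] -> -330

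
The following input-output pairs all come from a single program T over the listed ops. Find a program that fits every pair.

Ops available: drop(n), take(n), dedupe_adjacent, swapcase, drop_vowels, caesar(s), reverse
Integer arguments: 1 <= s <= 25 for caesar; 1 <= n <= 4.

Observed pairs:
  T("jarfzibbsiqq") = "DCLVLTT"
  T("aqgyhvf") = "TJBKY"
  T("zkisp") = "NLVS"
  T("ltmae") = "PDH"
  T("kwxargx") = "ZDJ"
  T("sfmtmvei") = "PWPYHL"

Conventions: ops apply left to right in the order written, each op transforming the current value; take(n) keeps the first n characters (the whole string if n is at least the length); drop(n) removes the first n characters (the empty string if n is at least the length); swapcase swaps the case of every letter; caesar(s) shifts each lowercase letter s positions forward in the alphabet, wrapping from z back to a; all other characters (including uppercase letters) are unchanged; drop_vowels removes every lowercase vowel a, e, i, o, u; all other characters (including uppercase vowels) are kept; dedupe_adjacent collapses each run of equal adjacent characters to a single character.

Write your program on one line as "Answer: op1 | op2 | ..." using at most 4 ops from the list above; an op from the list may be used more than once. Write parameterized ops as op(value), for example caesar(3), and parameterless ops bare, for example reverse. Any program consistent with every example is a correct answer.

caesar(3) | drop_vowels | swapcase | drop(1)

Check, running the answer program on each example:
  "jarfzibbsiqq" -> "mduicleevltt" -> "mdclvltt" -> "MDCLVLTT" -> "DCLVLTT"
  "aqgyhvf" -> "dtjbkyi" -> "dtjbky" -> "DTJBKY" -> "TJBKY"
  "zkisp" -> "cnlvs" -> "cnlvs" -> "CNLVS" -> "NLVS"
  "ltmae" -> "owpdh" -> "wpdh" -> "WPDH" -> "PDH"
  "kwxargx" -> "nzaduja" -> "nzdj" -> "NZDJ" -> "ZDJ"
  "sfmtmvei" -> "vipwpyhl" -> "vpwpyhl" -> "VPWPYHL" -> "PWPYHL"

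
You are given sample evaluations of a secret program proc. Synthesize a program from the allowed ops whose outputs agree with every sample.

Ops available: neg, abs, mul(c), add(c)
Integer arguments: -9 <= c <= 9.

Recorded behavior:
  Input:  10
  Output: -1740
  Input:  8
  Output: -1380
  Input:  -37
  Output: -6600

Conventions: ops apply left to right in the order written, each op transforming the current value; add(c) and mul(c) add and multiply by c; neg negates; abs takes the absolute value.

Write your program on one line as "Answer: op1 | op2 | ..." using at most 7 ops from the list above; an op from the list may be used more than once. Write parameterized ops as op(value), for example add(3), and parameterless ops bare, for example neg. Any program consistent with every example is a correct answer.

mul(-6) | abs | add(-2) | mul(-2) | mul(5) | mul(3)

Check, running the answer program on each example:
  10 -> -60 -> 60 -> 58 -> -116 -> -580 -> -1740
  8 -> -48 -> 48 -> 46 -> -92 -> -460 -> -1380
  -37 -> 222 -> 222 -> 220 -> -440 -> -2200 -> -6600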